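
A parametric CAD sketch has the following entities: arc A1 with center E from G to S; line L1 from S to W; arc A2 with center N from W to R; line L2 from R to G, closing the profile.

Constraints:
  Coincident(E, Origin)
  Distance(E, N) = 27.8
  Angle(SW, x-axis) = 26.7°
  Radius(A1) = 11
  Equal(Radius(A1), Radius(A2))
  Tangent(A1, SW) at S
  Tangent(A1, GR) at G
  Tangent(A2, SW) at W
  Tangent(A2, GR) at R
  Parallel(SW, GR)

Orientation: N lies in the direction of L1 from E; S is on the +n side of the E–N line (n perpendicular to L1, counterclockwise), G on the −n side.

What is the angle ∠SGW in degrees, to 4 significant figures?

51.64°

Tangency of A1 to both parallel lines with radius 11.0 puts S and G at E ± 11.0·n: S = (-4.943, 9.827), G = (4.943, -9.827). Equal radii place W and R the same way about N: W = N + 11.0·n = (19.89, 22.32), R = N − 11.0·n = (29.78, 2.664). Then cos ∠SGW = GS·GW / (|GS||GW|), giving 51.64°.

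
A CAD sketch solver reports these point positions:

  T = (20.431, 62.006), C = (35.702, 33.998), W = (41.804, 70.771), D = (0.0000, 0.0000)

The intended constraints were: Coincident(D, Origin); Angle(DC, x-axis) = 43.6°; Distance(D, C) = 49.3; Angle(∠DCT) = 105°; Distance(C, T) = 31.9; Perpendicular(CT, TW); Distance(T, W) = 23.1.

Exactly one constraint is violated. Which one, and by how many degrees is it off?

Perpendicular(CT, TW) — off by 6.30°.

D = (0.00, 0.00) ✓; DC at 43.60° ✓; |DC| = 49.30 ✓; ∠DCT = 105.0° ✓; |CT| = 31.90 ✓; ∠(CT, TW) = 96.30° ✗; |TW| = 23.10 ✓.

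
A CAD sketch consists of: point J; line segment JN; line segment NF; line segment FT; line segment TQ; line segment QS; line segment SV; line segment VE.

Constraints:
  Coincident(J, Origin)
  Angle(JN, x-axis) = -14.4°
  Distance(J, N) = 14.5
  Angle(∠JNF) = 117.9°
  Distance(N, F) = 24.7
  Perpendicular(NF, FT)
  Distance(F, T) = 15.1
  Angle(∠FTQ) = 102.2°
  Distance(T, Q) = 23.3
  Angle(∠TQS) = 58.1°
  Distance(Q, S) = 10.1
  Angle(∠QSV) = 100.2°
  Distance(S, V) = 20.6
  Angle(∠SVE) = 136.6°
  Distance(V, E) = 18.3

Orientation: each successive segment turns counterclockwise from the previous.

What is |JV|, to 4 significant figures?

32.45

J is at the origin; JN runs at -14.4° with length 14.5, so N = (14.04, -3.606). ∠JNF = 117.9° gives NF at 47.70° from the x-axis; with |NF| = 24.7, F = (30.67, 14.66). NF ⟂ FT, so FT runs at 137.7°; with |FT| = 15.1, T = (19.50, 24.83). ∠FTQ = 102.2° gives TQ at -144.5° from the x-axis; with |TQ| = 23.3, Q = (0.5305, 11.29). ∠TQS = 58.1° gives QS at -22.60° from the x-axis; with |QS| = 10.1, S = (9.855, 7.414). ∠QSV = 100.2° gives SV at 57.20° from the x-axis; with |SV| = 20.6, V = (21.01, 24.73). Then |JV| = |V − J| = 32.45.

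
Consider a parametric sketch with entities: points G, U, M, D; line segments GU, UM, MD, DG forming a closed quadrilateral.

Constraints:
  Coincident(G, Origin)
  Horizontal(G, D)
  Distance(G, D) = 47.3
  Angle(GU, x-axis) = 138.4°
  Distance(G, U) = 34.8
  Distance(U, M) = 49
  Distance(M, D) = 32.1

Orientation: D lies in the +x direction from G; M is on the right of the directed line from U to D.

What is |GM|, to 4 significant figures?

15.67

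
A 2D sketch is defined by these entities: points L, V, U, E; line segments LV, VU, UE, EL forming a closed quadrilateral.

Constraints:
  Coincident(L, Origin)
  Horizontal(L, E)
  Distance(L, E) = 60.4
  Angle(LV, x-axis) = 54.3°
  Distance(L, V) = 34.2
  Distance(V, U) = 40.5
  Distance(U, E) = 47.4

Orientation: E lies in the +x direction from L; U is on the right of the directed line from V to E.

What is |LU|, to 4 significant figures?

19.17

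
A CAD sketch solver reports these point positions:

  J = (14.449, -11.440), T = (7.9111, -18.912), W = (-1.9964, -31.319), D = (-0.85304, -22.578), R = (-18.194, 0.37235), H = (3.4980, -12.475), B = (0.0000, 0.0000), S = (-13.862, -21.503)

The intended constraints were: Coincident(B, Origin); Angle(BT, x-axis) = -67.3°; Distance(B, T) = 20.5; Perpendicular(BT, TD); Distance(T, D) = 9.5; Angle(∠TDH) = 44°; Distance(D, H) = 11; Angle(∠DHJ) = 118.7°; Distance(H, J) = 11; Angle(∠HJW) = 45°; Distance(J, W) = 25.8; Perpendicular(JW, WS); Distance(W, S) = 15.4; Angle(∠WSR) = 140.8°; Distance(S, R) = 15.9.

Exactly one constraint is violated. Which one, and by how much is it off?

Distance(S, R) = 15.9 — off by 6.40.

B = (0.00, 0.00) ✓; BT at -67.30° ✓; |BT| = 20.50 ✓; ∠(BT, TD) = 90.00° ✓; |TD| = 9.500 ✓; ∠TDH = 44.00° ✓; |DH| = 11.00 ✓; ∠DHJ = 118.7° ✓; |HJ| = 11.00 ✓; ∠HJW = 45.00° ✓; |JW| = 25.80 ✓; ∠(JW, WS) = 90.00° ✓; |WS| = 15.40 ✓; ∠WSR = 140.8° ✓; |SR| = 22.30 ✗.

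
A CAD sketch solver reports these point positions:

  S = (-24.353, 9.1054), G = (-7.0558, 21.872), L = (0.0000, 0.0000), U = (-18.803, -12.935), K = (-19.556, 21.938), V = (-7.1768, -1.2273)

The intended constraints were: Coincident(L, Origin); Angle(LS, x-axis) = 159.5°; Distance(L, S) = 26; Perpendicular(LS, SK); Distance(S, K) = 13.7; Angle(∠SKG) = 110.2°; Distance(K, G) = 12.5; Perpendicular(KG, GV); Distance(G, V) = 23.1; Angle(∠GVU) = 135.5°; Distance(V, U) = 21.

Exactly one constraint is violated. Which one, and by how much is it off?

Distance(V, U) = 21 — off by 4.50.

L = (0.00, 0.00) ✓; LS at 159.5° ✓; |LS| = 26.00 ✓; ∠(LS, SK) = 90.00° ✓; |SK| = 13.70 ✓; ∠SKG = 110.2° ✓; |KG| = 12.50 ✓; ∠(KG, GV) = 90.00° ✓; |GV| = 23.10 ✓; ∠GVU = 135.5° ✓; |VU| = 16.50 ✗.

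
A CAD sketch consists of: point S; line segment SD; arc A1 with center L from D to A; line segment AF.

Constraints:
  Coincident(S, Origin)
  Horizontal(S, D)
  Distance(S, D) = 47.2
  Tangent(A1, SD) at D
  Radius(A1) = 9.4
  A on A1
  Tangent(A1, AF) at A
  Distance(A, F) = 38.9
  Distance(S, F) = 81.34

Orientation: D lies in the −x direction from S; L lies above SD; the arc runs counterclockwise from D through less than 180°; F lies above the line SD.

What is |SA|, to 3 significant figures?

43.9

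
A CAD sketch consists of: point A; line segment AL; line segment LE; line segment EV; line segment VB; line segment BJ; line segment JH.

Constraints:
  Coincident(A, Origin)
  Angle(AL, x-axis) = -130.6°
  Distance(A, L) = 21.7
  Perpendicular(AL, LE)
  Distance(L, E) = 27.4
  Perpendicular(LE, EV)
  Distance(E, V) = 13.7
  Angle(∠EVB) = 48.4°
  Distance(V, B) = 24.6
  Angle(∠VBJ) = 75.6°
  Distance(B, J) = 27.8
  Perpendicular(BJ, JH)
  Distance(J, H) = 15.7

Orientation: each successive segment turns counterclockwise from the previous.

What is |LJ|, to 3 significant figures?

36.8

A is at the origin; AL runs at -130.6° with length 21.7, so L = (-14.1, -16.5). The perpendicularity gives LE at right angles to AL, so LE runs at -40.6°; with |LE| = 27.4, E = (6.68, -34.3). The perpendicularity gives EV at right angles to LE, so EV runs at 49.4°; with |EV| = 13.7, V = (15.6, -23.9). ∠EVB = 48.4° gives VB at -179° from the x-axis; with |VB| = 24.6, B = (-9.00, -24.3). ∠VBJ = 75.6° gives BJ at -74.6° from the x-axis; with |BJ| = 27.8, J = (-1.62, -51.1). Then |LJ| = |J − L| = 36.8.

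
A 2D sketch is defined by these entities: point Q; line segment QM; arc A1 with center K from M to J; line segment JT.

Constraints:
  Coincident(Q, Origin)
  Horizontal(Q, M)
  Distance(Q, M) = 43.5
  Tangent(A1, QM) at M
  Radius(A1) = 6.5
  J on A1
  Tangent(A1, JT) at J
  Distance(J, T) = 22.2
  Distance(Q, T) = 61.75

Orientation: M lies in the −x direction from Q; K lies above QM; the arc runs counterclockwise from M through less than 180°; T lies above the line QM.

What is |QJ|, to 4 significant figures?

40.87

Q is at the origin; QM is horizontal with |QM| = 43.5 and M on the −x side, so M = (-43.50, 0.000). Since A1 is tangent to QM there, KM ⟂ QM, so K = M + (0, 6.5) = (-43.50, 6.500). Since KJ ⟂ JT (tangency), |KT| = √(6.5² + 22.2²) = 23.13 regardless of where J sits on A1. So T lies on both circle(Q, 61.75) and circle(K, 23.13); the above-QM intersection is T = (-56.04, 25.94). J is the foot of the tangent from T: J = (-39.25, 11.42).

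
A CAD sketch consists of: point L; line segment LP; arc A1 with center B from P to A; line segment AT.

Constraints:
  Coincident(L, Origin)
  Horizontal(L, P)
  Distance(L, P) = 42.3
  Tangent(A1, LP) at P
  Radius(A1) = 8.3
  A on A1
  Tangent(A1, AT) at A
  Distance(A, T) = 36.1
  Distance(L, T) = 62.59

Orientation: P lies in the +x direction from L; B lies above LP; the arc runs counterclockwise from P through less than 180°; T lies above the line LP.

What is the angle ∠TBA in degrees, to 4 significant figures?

77.05°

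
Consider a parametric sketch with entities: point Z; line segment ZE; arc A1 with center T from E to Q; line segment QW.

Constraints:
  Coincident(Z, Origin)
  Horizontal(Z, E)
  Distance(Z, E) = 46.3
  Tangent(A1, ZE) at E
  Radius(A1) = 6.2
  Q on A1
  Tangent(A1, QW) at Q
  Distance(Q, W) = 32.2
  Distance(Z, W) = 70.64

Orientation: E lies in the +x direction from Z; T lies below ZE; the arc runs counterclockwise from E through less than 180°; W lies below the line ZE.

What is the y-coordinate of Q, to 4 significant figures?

-9.992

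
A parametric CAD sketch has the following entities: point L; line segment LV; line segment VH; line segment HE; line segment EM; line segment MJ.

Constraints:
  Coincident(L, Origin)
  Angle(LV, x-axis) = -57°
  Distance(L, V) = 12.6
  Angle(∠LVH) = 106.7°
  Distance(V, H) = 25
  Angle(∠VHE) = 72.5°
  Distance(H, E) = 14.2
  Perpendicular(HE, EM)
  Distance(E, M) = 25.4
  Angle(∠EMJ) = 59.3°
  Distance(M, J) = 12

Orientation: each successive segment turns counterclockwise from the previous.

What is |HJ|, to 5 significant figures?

19.661

L is at the origin; LV runs at -57.0° with length 12.6, so V = (6.8625, -10.567). ∠LVH = 106.7° gives VH at 16.300° from the x-axis; with |VH| = 25.0, H = (30.858, -3.5506). ∠VHE = 72.5° gives HE at 123.80° from the x-axis; with |HE| = 14.2, E = (22.958, 8.2494). HE ⟂ EM, so EM runs at -146.20°; with |EM| = 25.4, M = (1.8512, -5.8805). ∠EMJ = 59.3° gives MJ at -25.500° from the x-axis; with |MJ| = 12.0, J = (12.682, -11.047). Then |HJ| = |J − H| = 19.661.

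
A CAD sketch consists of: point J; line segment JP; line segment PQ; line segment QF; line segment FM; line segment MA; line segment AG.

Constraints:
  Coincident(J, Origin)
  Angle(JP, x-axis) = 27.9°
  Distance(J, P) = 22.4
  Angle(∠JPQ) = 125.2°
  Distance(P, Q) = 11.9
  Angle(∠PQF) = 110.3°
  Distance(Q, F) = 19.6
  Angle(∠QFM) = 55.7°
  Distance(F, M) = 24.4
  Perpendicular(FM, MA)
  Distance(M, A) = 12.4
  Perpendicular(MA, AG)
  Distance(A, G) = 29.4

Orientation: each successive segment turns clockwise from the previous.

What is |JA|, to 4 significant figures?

20.94

J is at the origin; JP runs at 27.9° with length 22.4, so P = (19.80, 10.48). ∠JPQ = 125.2° gives PQ at -26.90° from the x-axis; with |PQ| = 11.9, Q = (30.41, 5.098). ∠PQF = 110.3° gives QF at -96.60° from the x-axis; with |QF| = 19.6, F = (28.16, -14.37). ∠QFM = 55.7° gives FM at 139.1° from the x-axis; with |FM| = 24.4, M = (9.713, 1.603). FM is perpendicular to MA, so MA runs at 49.10°; with |MA| = 12.4, A = (17.83, 10.98). Then |JA| = |A − J| = 20.94.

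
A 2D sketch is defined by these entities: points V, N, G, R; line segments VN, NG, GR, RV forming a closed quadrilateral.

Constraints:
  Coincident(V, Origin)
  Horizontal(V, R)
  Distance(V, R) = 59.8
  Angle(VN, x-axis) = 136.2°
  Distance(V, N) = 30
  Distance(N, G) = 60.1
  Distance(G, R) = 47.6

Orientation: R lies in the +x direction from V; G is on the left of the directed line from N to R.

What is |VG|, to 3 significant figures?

53.7

Checks: |NG| = 60.10 ✓; |GR| = 47.60 ✓.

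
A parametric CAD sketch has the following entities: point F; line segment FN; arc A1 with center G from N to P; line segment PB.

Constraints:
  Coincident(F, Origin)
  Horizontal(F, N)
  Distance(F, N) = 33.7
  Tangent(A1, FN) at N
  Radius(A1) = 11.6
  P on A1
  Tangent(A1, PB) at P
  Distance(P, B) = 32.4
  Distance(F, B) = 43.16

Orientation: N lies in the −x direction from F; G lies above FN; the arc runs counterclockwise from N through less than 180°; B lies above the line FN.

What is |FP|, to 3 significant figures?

24.1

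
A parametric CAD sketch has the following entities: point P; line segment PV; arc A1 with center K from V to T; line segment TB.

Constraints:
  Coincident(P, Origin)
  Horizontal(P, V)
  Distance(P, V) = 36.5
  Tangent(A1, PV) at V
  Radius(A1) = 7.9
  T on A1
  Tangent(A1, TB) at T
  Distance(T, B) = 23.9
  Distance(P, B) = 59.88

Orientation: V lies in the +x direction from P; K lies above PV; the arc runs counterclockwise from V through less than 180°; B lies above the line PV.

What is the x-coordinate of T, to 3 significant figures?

43.6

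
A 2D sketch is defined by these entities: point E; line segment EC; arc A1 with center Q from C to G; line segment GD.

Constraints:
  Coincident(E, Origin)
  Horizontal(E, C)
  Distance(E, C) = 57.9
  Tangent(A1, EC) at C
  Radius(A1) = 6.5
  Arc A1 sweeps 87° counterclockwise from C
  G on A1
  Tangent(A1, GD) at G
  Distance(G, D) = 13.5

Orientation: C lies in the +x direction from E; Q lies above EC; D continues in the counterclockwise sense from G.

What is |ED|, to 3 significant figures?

68.0

E is at the origin; EC is horizontal with |EC| = 57.9 and C on the +x side, so C = (57.9, 0.00). Since A1 is tangent to EC there, QC ⟂ EC, so Q = C + (0, 6.5) = (57.9, 6.50). On A1, C sits at bearing -90° from Q; an 87° counterclockwise sweep puts G at bearing -3°, so G = Q + 6.5·(cos -3°, sin -3°) = (64.4, 6.16). Tangency of A1 to GD means the radius QG is perpendicular to GD, so GD runs along (−sin -3°, cos -3°); with |GD| = 13.5, D = (65.1, 19.6). Then |ED| = |D − E| = 68.0.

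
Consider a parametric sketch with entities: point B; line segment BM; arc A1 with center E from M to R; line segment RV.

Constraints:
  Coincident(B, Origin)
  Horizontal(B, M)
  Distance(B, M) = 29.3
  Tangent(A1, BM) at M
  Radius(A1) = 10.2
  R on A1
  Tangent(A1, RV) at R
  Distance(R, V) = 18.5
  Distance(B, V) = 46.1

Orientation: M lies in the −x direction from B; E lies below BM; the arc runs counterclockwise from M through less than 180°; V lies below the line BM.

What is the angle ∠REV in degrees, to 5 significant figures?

61.130°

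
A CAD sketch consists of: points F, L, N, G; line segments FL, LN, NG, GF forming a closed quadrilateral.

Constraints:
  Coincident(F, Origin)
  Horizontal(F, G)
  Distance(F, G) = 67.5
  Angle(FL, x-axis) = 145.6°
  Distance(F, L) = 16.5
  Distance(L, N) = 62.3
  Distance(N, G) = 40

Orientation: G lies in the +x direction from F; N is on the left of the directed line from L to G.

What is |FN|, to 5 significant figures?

54.878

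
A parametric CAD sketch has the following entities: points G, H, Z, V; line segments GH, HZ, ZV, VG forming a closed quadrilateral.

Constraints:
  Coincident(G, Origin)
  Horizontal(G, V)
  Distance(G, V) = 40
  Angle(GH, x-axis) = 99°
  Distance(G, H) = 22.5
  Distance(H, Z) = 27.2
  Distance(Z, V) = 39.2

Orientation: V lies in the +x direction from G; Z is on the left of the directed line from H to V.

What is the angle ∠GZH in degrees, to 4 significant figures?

32.42°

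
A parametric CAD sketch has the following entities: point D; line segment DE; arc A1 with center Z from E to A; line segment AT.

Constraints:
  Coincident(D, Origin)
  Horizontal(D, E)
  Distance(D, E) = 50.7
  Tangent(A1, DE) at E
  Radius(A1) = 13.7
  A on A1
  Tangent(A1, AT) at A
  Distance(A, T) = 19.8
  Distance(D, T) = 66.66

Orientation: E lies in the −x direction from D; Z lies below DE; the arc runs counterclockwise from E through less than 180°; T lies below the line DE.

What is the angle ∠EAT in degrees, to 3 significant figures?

123°

Checks: ∠(ZE, ED) = 90.00° ✓; |ZE| = 13.70 ✓; |ZA| = 13.70 ✓; ∠(ZA, AT) = 90.00° ✓; |AT| = 19.80 ✓; |DT| = 66.66 ✓.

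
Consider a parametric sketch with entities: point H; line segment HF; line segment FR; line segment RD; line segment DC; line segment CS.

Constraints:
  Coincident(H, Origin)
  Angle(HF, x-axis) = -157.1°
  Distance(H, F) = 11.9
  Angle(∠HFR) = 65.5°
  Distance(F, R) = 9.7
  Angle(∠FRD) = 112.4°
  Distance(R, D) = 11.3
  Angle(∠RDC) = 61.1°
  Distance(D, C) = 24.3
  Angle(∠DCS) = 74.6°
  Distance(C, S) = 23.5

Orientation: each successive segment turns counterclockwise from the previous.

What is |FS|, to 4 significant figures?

14.17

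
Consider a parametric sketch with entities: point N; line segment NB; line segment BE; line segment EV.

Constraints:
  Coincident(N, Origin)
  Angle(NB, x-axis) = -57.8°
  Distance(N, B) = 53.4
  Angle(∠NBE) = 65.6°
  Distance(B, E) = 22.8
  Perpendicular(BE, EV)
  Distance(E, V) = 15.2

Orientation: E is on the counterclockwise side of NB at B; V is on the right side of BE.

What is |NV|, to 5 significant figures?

63.835

∠NBE = 65.6°, so BE runs at -57.8° + (180° − 65.6°) = 56.600° from the x-axis; with |BE| = 22.8, E = B + 22.8·(cos 56.600°, sin 56.600°) = (41.007, -26.152). BE ⟂ EV; with |EV| = 15.2 on the right of BE, V = E + 15.2·(0.83485, -0.55048) = (53.696, -34.519). Then |NV| = |V − N| = 63.835.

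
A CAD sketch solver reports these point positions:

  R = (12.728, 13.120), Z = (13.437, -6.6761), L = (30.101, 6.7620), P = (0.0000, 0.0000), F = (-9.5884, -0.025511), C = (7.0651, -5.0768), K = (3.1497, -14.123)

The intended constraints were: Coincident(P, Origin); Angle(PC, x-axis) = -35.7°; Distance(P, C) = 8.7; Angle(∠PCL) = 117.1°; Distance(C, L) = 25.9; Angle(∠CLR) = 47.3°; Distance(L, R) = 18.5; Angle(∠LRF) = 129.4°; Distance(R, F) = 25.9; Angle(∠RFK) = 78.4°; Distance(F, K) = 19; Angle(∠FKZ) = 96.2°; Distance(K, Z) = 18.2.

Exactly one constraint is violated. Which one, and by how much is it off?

Distance(K, Z) = 18.2 — off by 5.50.

P = (0.00, 0.00) ✓; PC at -35.70° ✓; |PC| = 8.700 ✓; ∠PCL = 117.1° ✓; |CL| = 25.90 ✓; ∠CLR = 47.30° ✓; |LR| = 18.50 ✓; ∠LRF = 129.4° ✓; |RF| = 25.90 ✓; ∠RFK = 78.40° ✓; |FK| = 19.00 ✓; ∠FKZ = 96.20° ✓; |KZ| = 12.70 ✗.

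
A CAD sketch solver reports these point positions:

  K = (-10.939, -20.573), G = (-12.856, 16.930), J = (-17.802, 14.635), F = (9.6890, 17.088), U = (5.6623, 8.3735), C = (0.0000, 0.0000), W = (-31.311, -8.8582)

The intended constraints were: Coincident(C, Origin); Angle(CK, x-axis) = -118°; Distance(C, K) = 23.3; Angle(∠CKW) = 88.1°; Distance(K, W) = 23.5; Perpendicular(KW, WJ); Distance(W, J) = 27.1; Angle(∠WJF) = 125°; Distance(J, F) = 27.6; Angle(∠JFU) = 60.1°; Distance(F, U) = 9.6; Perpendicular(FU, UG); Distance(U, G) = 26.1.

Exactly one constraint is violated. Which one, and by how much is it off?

Distance(U, G) = 26.1 — off by 5.70.

C = (0.00, 0.00) ✓; CK at -118.0° ✓; |CK| = 23.30 ✓; ∠CKW = 88.10° ✓; |KW| = 23.50 ✓; ∠(KW, WJ) = 90.00° ✓; |WJ| = 27.10 ✓; ∠WJF = 125.0° ✓; |JF| = 27.60 ✓; ∠JFU = 60.10° ✓; |FU| = 9.600 ✓; ∠(FU, UG) = 90.00° ✓; |UG| = 20.40 ✗.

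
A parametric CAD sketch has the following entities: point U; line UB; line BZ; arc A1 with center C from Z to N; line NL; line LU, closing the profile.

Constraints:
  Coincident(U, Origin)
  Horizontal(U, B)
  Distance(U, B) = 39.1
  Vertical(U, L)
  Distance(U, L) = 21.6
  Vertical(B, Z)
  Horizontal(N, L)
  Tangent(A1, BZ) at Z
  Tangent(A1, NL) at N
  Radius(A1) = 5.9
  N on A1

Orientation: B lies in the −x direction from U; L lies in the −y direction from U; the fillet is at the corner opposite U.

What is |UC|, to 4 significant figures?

36.73

U is at the origin; U and B share the same y with |UB| = 39.1 and B on the −x side, so B = (-39.10, 0.000). U and L share the same x with |UL| = 21.6 and L on the −y side, so L = (0.000, -21.60). The virtual corner opposite U is at (-39.10, -21.60). The tangent condition forces CZ to be normal to BZ and A1 meets NL tangentially, so CN is at right angles to NL, with radius 5.9, so the center C sits 5.9 in from both sides at C = (-33.20, -15.70). Then |UC| = |C − U| = 36.73.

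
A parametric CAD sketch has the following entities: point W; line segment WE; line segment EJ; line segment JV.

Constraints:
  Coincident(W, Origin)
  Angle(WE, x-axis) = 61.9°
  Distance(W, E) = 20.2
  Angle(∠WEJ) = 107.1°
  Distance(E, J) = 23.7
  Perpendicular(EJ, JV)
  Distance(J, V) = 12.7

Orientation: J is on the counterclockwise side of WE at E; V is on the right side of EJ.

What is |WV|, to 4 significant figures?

43.62

W is at the origin; WE runs at 61.9° with length 20.2, so E = 20.2·(cos 61.9°, sin 61.9°) = (9.514, 17.82). ∠WEJ = 107.1°, so EJ runs at 61.9° + (180° − 107.1°) = 134.8° from the x-axis; with |EJ| = 23.7, J = E + 23.7·(cos 134.8°, sin 134.8°) = (-7.185, 34.64). EJ ⟂ JV; with |JV| = 12.7 on the right of EJ, V = J + 12.7·(0.7096, 0.7046) = (1.826, 43.58). Then |WV| = |V − W| = 43.62.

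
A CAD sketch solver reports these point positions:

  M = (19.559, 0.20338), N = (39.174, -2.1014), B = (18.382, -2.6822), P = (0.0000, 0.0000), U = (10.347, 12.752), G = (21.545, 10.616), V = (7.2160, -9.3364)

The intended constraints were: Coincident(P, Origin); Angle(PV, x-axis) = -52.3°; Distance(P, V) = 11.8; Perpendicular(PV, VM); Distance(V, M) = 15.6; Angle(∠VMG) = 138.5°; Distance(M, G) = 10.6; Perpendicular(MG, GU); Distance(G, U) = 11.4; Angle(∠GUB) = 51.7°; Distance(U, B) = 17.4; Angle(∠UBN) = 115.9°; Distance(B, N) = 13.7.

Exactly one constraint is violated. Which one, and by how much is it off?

Distance(B, N) = 13.7 — off by 7.10.

P = (0.00, 0.00) ✓; PV at -52.30° ✓; |PV| = 11.80 ✓; ∠(PV, VM) = 90.00° ✓; |VM| = 15.60 ✓; ∠VMG = 138.5° ✓; |MG| = 10.60 ✓; ∠(MG, GU) = 90.00° ✓; |GU| = 11.40 ✓; ∠GUB = 51.70° ✓; |UB| = 17.40 ✓; ∠UBN = 115.9° ✓; |BN| = 20.80 ✗.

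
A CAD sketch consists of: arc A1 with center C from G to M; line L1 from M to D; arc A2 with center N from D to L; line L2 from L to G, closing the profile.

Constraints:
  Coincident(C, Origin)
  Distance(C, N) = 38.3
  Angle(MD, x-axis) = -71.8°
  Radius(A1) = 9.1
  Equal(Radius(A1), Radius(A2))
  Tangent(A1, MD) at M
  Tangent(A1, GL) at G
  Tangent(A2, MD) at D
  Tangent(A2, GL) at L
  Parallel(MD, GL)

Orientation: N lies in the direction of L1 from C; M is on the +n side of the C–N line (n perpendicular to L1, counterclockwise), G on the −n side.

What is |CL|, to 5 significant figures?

39.366

Tangency of A1 to both parallel lines with radius 9.1 puts M and G at C ± 9.1·n: M = (8.6447, 2.8422), G = (-8.6447, -2.8422). Equal radii place D and L the same way about N: D = N + 9.1·n = (20.607, -33.542), L = N − 9.1·n = (3.3177, -39.226). Then |CL| = |L − C| = 39.366.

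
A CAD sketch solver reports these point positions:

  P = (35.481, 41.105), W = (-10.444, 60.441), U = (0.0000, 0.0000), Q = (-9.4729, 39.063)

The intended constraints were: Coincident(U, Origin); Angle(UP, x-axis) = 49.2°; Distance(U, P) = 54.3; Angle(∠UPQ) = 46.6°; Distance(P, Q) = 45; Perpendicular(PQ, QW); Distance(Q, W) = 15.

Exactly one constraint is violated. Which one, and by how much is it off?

Distance(Q, W) = 15 — off by 6.40.

U = (0.00, 0.00) ✓; UP at 49.20° ✓; |UP| = 54.30 ✓; ∠UPQ = 46.60° ✓; |PQ| = 45.00 ✓; ∠(PQ, QW) = 90.00° ✓; |QW| = 21.40 ✗.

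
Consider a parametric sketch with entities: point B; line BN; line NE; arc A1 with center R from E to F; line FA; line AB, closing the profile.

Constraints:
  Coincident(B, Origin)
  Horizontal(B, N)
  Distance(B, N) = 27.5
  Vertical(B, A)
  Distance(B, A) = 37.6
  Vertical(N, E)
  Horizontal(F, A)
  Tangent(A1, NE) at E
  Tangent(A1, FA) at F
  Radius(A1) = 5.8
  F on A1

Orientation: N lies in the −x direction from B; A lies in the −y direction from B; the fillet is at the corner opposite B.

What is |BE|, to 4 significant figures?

42.04

B is at the origin; BN is horizontal with |BN| = 27.5 and N on the −x side, so N = (-27.50, 0.000). BA is vertical with |BA| = 37.6 and A on the −y side, so A = (0.000, -37.60). The virtual corner opposite B is at (-27.50, -37.60). Tangency of A1 to NE means the radius RE is perpendicular to NE and the tangent condition forces RF to be normal to FA, with radius 5.8, so the center R sits 5.8 in from both sides at R = (-21.70, -31.80). That places the tangent points at E = (-27.50, -31.80) on NE and F = (-21.70, -37.60) on FA. Then |BE| = |E − B| = 42.04.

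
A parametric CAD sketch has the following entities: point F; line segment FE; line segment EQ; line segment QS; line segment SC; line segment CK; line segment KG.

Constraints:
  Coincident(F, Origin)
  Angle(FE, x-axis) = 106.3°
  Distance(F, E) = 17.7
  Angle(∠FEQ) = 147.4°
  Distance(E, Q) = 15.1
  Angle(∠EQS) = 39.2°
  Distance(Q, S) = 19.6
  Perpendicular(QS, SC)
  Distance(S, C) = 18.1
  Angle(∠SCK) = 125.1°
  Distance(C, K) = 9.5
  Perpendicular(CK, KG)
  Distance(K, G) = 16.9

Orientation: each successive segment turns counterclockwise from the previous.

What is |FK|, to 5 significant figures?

21.175

F is at the origin; FE runs at 106.3° with length 17.7, so E = (-4.9678, 16.989). ∠FEQ = 147.4° gives EQ at 138.90° from the x-axis; with |EQ| = 15.1, Q = (-16.347, 26.915). ∠EQS = 39.2° gives QS at -80.300° from the x-axis; with |QS| = 19.6, S = (-13.044, 7.5951). QS is perpendicular to SC, so SC runs at 9.7000°; with |SC| = 18.1, C = (4.7970, 10.645). ∠SCK = 125.1° gives CK at 64.600° from the x-axis; with |CK| = 9.5, K = (8.8719, 19.226). Then |FK| = |K − F| = 21.175.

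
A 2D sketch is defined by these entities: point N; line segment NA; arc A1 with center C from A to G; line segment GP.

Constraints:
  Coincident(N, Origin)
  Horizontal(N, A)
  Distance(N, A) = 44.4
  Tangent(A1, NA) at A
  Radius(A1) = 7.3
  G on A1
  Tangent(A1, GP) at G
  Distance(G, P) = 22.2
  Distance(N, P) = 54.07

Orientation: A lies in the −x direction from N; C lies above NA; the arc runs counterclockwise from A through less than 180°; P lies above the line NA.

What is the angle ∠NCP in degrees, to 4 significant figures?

99.66°

Checks: |CG| = 7.300 ✓; ∠(CG, GP) = 90.00° ✓; |GP| = 22.20 ✓; |NP| = 54.07 ✓.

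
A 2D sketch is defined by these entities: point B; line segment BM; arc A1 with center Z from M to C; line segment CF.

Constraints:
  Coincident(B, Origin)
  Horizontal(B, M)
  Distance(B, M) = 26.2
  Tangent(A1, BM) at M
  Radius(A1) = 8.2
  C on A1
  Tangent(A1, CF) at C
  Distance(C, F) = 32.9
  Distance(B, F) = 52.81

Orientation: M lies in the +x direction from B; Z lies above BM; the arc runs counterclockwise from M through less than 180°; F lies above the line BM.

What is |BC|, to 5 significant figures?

35.454

Checks: B = (0.00, 0.00) ✓; |ZC| = 8.200 ✓; ∠(ZC, CF) = 90.00° ✓; |CF| = 32.90 ✓; |BF| = 52.81 ✓.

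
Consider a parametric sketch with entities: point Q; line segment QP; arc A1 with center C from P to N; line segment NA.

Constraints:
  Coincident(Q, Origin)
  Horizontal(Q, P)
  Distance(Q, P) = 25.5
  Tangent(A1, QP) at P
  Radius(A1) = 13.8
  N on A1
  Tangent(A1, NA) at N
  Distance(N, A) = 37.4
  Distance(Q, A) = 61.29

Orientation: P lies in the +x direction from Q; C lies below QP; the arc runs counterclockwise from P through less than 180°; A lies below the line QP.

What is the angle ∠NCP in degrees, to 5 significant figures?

116.85°

Q is at the origin; Q and P share the same y with |QP| = 25.5 and P on the +x side, so P = (25.500, 0.0000). The tangent condition forces CP to be normal to QP, so C = P + (0, -13.8) = (25.500, -13.800). Since CN ⟂ NA (tangency), |CA| = √(13.8² + 37.4²) = 39.865 regardless of where N sits on A1. So A lies on both circle(Q, 61.29) and circle(C, 39.865); the below-QP intersection is A = (30.080, -53.401). N is the foot of the tangent from A: N = (13.188, -20.033).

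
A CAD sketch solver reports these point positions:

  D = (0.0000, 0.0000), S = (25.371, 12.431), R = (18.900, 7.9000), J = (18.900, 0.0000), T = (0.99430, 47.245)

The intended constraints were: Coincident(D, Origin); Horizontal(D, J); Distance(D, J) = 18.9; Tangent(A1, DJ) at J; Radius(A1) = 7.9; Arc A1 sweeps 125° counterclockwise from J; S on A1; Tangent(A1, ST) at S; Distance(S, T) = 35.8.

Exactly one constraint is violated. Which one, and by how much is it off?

Distance(S, T) = 35.8 — off by 6.70.

D = (0.00, 0.00) ✓; D.y = 0.00, J.y = 0.00 ✓; |DJ| = 18.90 ✓; ∠(RJ, JD) = 90.00° ✓; |RJ| = 7.900 ✓; bearing(R→S) − bearing(R→J) = 125.0° ✓; |RS| = 7.900 ✓; ∠(RS, ST) = 90.00° ✓; |ST| = 42.50 ✗.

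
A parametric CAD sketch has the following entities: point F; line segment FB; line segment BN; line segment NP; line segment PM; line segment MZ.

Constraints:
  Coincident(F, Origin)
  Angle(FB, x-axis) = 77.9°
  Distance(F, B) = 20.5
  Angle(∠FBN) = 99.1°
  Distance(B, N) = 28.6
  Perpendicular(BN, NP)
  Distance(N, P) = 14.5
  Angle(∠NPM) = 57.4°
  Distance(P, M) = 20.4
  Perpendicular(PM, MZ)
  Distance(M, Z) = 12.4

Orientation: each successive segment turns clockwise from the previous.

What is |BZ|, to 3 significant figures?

19.4

F is at the origin; FB runs at 77.9° with length 20.5, so B = (4.30, 20.0). ∠FBN = 99.1° gives BN at -3.00° from the x-axis; with |BN| = 28.6, N = (32.9, 18.5). The perpendicularity gives NP at right angles to BN, so NP runs at -93.0°; with |NP| = 14.5, P = (32.1, 4.07). ∠NPM = 57.4° gives PM at 144° from the x-axis; with |PM| = 20.4, M = (15.5, 15.9). PM ⟂ MZ, so MZ runs at 54.4°; with |MZ| = 12.4, Z = (22.7, 26.0). Then |BZ| = |Z − B| = 19.4.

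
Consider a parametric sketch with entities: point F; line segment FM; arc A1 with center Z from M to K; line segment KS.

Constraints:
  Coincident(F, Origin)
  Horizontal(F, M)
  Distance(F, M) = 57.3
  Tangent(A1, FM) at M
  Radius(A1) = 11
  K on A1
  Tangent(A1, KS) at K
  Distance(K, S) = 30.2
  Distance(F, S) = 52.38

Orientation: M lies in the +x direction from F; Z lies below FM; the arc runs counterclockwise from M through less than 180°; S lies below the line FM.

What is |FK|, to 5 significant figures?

47.442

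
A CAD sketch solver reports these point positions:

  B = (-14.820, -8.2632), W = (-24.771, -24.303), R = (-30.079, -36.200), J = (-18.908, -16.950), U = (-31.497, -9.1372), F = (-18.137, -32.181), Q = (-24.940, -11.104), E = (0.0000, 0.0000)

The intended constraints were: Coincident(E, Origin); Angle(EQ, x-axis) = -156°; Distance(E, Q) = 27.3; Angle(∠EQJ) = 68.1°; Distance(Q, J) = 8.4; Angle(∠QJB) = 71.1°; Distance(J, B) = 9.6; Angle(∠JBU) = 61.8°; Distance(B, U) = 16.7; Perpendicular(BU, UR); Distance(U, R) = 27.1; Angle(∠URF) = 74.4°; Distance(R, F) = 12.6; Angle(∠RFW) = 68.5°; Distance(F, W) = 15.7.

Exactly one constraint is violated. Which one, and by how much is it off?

Distance(F, W) = 15.7 — off by 5.40.

E = (0.00, 0.00) ✓; EQ at -156.0° ✓; |EQ| = 27.30 ✓; ∠EQJ = 68.10° ✓; |QJ| = 8.400 ✓; ∠QJB = 71.10° ✓; |JB| = 9.601 ✓; ∠JBU = 61.80° ✓; |BU| = 16.70 ✓; ∠(BU, UR) = 90.00° ✓; |UR| = 27.10 ✓; ∠URF = 74.40° ✓; |RF| = 12.60 ✓; ∠RFW = 68.50° ✓; |FW| = 10.30 ✗.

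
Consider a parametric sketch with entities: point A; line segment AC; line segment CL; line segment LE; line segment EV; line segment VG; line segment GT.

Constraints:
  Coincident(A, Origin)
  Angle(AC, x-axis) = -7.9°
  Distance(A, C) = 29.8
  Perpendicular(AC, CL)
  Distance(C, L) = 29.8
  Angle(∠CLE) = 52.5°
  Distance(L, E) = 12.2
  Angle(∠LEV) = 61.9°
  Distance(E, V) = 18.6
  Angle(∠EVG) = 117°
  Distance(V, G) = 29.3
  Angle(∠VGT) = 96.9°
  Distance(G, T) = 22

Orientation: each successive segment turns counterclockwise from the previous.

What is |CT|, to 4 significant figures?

54.93

∠EVG = 117.0° gives VG at 30.70° from the x-axis; with |VG| = 29.3, G = (63.92, 24.42). ∠VGT = 96.9° gives GT at 113.8° from the x-axis; with |GT| = 22.0, T = (55.04, 44.54). Then |CT| = |T − C| = 54.93.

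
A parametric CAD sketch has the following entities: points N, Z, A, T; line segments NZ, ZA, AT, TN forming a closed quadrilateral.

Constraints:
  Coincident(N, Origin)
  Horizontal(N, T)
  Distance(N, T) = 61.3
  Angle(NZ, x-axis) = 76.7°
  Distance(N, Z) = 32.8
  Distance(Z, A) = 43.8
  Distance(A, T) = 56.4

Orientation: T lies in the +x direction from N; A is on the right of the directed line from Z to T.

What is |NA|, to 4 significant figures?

13.36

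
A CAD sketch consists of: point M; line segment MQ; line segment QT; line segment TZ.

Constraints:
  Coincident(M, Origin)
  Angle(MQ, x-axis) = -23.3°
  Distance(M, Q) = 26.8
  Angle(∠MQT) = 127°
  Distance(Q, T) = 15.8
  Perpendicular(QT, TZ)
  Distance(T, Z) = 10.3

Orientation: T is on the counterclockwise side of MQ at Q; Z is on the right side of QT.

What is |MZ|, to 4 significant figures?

44.99

M is at the origin; MQ runs at -23.3° with length 26.8, so Q = 26.8·(cos -23.3°, sin -23.3°) = (24.61, -10.60). ∠MQT = 127.0°, so QT runs at -23.3° + (180° − 127.0°) = 29.70° from the x-axis; with |QT| = 15.8, T = Q + 15.8·(cos 29.70°, sin 29.70°) = (38.34, -2.772). QT ⟂ TZ; with |TZ| = 10.3 on the right of QT, Z = T + 10.3·(0.4955, -0.8686) = (43.44, -11.72). Then |MZ| = |Z − M| = 44.99.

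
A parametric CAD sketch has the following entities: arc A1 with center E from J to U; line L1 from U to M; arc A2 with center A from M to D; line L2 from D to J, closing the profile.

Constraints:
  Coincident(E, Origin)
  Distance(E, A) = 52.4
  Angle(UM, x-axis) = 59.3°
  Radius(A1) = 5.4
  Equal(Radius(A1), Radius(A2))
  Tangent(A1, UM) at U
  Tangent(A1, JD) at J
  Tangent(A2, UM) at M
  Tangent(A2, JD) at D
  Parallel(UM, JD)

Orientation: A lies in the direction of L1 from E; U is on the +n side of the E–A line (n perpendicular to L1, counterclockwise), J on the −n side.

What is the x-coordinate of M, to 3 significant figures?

22.1

Tangency of A1 to both parallel lines with radius 5.4 puts U and J at E ± 5.4·n: U = (-4.64, 2.76), J = (4.64, -2.76). Equal radii place M and D the same way about A: M = A + 5.4·n = (22.1, 47.8), D = A − 5.4·n = (31.4, 42.3). So M.x = 22.1.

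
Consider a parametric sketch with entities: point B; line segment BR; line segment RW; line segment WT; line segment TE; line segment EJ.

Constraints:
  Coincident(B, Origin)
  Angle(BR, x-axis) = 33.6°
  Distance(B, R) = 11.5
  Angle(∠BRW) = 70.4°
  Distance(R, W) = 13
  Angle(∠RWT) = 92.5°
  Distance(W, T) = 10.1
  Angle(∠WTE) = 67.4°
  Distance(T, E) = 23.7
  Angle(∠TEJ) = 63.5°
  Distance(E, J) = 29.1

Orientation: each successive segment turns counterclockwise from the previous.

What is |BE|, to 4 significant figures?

15.48

B is at the origin; BR runs at 33.6° with length 11.5, so R = (9.579, 6.364). ∠BRW = 70.4° gives RW at 143.2° from the x-axis; with |RW| = 13.0, W = (-0.8309, 14.15). ∠RWT = 92.5° gives WT at -129.3° from the x-axis; with |WT| = 10.1, T = (-7.228, 6.336). ∠WTE = 67.4° gives TE at -16.70° from the x-axis; with |TE| = 23.7, E = (15.47, -0.4749). Then |BE| = |E − B| = 15.48.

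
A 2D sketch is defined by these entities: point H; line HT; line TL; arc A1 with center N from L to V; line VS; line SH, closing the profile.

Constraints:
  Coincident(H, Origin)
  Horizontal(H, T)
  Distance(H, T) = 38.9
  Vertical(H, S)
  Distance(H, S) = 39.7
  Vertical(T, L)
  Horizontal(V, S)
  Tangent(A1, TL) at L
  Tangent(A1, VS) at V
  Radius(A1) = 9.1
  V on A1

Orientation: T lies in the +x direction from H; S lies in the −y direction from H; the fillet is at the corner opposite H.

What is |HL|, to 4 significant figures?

49.49

The virtual corner opposite H is at (38.90, -39.70). Tangency of A1 to TL means the radius NL is perpendicular to TL and since A1 is tangent to VS there, NV ⟂ VS, with radius 9.1, so the center N sits 9.1 in from both sides at N = (29.80, -30.60). That places the tangent points at L = (38.90, -30.60) on TL and V = (29.80, -39.70) on VS. Then |HL| = |L − H| = 49.49.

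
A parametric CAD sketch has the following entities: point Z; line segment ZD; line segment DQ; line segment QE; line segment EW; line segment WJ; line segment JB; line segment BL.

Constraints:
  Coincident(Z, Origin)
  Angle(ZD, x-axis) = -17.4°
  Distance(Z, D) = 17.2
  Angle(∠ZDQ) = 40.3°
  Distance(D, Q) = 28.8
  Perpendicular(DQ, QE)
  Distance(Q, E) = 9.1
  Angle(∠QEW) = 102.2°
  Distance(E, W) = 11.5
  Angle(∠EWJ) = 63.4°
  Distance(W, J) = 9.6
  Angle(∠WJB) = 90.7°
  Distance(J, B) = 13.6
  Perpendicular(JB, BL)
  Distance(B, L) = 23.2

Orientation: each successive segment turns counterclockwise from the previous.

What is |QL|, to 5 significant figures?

28.016

Z is at the origin; ZD runs at -17.4° with length 17.2, so D = (16.413, -5.1435). ∠ZDQ = 40.3° gives DQ at 122.30° from the x-axis; with |DQ| = 28.8, Q = (1.0236, 19.200). The perpendicularity gives QE at right angles to DQ, so QE runs at -147.70°; with |QE| = 9.1, E = (-6.6683, 14.337). ∠QEW = 102.2° gives EW at -69.900° from the x-axis; with |EW| = 11.5, W = (-2.7162, 3.5378). ∠EWJ = 63.4° gives WJ at 46.700° from the x-axis; with |WJ| = 9.6, J = (3.8676, 10.524). ∠WJB = 90.7° gives JB at 136.00° from the x-axis; with |JB| = 13.6, B = (-5.9154, 19.972). JB is perpendicular to BL, so BL runs at -134.00°; with |BL| = 23.2, L = (-22.031, 3.2831). Then |QL| = |L − Q| = 28.016.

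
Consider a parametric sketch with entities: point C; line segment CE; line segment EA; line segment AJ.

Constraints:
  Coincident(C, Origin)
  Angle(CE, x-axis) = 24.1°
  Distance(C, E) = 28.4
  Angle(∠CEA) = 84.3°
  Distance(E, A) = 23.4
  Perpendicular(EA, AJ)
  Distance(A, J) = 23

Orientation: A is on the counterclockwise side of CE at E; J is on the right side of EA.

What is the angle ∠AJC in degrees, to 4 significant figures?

21.87°

C is at the origin; CE runs at 24.1° with length 28.4, so E = 28.4·(cos 24.1°, sin 24.1°) = (25.92, 11.60). ∠CEA = 84.3°, so EA runs at 24.1° + (180° − 84.3°) = 119.8° from the x-axis; with |EA| = 23.4, A = E + 23.4·(cos 119.8°, sin 119.8°) = (14.30, 31.90). The perpendicularity gives AJ at right angles to EA; with |AJ| = 23.0 on the right of EA, J = A + 23.0·(0.8678, 0.4970) = (34.25, 43.33). Then cos ∠AJC = JA·JC / (|JA||JC|), giving 21.87°.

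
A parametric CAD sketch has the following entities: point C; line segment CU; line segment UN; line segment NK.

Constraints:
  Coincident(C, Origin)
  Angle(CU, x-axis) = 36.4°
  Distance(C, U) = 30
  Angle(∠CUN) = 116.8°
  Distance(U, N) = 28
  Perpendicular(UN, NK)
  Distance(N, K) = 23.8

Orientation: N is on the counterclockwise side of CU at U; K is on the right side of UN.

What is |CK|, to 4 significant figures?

65.44

∠CUN = 116.8°, so UN runs at 36.4° + (180° − 116.8°) = 99.60° from the x-axis; with |UN| = 28.0, N = U + 28.0·(cos 99.60°, sin 99.60°) = (19.48, 45.41). The perpendicularity gives NK at right angles to UN; with |NK| = 23.8 on the right of UN, K = N + 23.8·(0.9860, 0.1668) = (42.94, 49.38). Then |CK| = |K − C| = 65.44.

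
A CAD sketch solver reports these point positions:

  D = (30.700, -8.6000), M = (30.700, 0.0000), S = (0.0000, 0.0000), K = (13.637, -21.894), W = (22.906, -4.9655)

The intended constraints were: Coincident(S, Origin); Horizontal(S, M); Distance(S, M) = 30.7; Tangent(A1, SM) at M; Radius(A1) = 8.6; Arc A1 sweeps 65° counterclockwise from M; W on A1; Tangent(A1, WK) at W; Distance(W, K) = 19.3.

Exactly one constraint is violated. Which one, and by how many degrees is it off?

Tangent(A1, WK) at W — off by 3.70°.

S = (0.00, 0.00) ✓; S.y = 0.00, M.y = 0.00 ✓; |SM| = 30.70 ✓; ∠(DM, MS) = 90.00° ✓; |DM| = 8.600 ✓; bearing(D→W) − bearing(D→M) = 65.00° ✓; |DW| = 8.600 ✓; ∠(DW, WK) = 93.70° ✗; |WK| = 19.30 ✓.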